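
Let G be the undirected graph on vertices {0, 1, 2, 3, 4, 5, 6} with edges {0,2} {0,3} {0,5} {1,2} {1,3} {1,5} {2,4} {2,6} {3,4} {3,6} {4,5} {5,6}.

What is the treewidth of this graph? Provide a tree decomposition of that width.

Each bag holds 4 vertices, so the decomposition has width 3, which upper-bounds the treewidth. For the lower bound: the 4 vertex sets {0,3}, {1,5}, {2}, {6} are disjoint, each induces a connected subgraph, and every pair is joined by at least one edge of G. Contracting each set to a single vertex therefore yields K_{4} as a minor, and since treewidth is minor-monotone, tw(G) ≥ tw(K_{4}) = 3. Hence tw(G) = 3 exactly.

Treewidth 3.
One optimal decomposition is:
Bags: B1 = {0, 2, 3, 5}  B2 = {1, 2, 3, 5}  B3 = {2, 3, 5, 6}  B4 = {2, 3, 4, 5}
Tree: B1–B2, B2–B3, B3–B4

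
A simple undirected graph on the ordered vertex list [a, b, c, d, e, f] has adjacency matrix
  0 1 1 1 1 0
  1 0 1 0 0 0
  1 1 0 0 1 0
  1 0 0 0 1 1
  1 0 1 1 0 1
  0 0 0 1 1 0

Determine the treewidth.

2

A width-2 tree decomposition is:
Bags: B1 = {a, c, e}  B2 = {a, b, c}  B3 = {a, d, e}  B4 = {d, e, f}
Tree: B1–B2, B1–B3, B3–B4
Every bag has size at most 3, so the width is 3 − 1 = 2 and tw(G) ≤ 2. For the lower bound, the 3 vertices {a, d, e} are pairwise adjacent, and any tree decomposition puts a clique entirely inside one bag — forcing width ≥ 2. Combining the bounds, tw(G) = 2.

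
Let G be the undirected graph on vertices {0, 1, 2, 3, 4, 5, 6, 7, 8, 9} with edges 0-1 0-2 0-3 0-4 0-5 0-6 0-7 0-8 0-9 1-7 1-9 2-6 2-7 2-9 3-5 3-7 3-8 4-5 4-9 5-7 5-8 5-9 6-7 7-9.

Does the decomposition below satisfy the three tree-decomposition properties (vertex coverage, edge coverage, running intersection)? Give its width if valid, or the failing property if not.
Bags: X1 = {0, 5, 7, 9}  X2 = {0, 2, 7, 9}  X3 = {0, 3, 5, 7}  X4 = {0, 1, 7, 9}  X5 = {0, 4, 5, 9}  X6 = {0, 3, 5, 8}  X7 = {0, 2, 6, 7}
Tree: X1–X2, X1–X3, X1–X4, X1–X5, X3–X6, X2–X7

Vertex coverage: the bags together contain {0, 1, 2, 3, 4, 5, 6, 7, 8, 9}, the full vertex set. Edge coverage: each edge of G has both endpoints in at least one bag. Running intersection: for every vertex, the bags containing it form a connected subtree. All three properties hold, so this is a valid tree decomposition of width max|bag| − 1 = 3, and hence tw(G) ≤ 3.

Yes; width 3.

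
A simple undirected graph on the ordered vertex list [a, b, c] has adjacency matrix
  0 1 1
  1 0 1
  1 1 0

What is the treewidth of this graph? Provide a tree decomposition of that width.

With just one bag of size 3, the width is 3 − 1 = 2, so tw(G) ≤ 2. Conversely, {a, b, c} is a clique of size 3, and the vertices of any clique must share a bag in every tree decomposition; so some bag has ≥ 3 vertices and tw(G) ≥ 2. The upper and lower bounds meet at 2, so that is the treewidth.

Treewidth 2.
One optimal decomposition is:
Bags: B1 = {a, b, c}
Tree: (single bag)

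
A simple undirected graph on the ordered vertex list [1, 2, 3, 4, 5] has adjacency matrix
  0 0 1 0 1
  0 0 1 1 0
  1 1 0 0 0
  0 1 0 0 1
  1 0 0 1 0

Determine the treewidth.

A width-2 tree decomposition is:
Bags: B1 = {1, 3, 5}  B2 = {2, 3, 5}  B3 = {2, 4, 5}
Tree: B1–B2, B2–B3
Each bag holds 3 vertices, so the decomposition has width 2, which upper-bounds the treewidth. The edges 5–1–3–2–4–5 form a cycle, so G is not a tree and its treewidth is at least 2. Therefore the treewidth is 2.

2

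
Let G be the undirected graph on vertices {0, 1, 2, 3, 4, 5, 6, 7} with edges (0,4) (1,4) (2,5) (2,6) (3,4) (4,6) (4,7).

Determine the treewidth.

1

A width-1 tree decomposition is:
Bags: B1 = {4, 7}  B2 = {3, 4}  B3 = {4, 6}  B4 = {1, 4}  B5 = {0, 4}  B6 = {2, 6}  B7 = {2, 5}
Tree: B1–B2, B1–B3, B1–B4, B3–B5, B3–B6, B6–B7
Each bag holds 2 vertices, so the decomposition has width 1, which upper-bounds the treewidth. G has an edge, so its treewidth is at least 1. The upper and lower bounds meet at 1, so that is the treewidth.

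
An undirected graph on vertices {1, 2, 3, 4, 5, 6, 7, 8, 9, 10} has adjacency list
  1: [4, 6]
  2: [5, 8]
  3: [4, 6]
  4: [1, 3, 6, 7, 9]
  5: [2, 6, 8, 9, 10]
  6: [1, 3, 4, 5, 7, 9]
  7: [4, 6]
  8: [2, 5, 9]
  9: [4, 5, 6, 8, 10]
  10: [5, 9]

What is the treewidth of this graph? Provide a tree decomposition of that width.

Every bag has size at most 3, so the width is 3 − 1 = 2 and tw(G) ≤ 2. For the lower bound, the 3 vertices {5, 8, 9} are pairwise adjacent, and any tree decomposition puts a clique entirely inside one bag — forcing width ≥ 2. Therefore the treewidth is 2.

Treewidth 2.
Bags: B1 = {4, 6, 9}  B2 = {5, 6, 9}  B3 = {4, 6, 7}  B4 = {1, 4, 6}  B5 = {3, 4, 6}  B6 = {5, 9, 10}  B7 = {5, 8, 9}  B8 = {2, 5, 8}
Tree: B1–B2, B1–B3, B3–B4, B3–B5, B2–B6, B6–B7, B7–B8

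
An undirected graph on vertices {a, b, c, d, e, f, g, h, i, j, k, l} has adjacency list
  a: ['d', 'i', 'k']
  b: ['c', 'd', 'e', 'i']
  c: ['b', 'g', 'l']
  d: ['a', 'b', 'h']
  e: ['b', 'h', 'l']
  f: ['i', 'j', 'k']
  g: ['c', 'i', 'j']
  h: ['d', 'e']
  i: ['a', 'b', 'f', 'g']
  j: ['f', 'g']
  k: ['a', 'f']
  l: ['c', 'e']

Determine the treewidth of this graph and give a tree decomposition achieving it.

Every bag has size at most 4, so the width is 4 − 1 = 3 and tw(G) ≤ 3. For the lower bound: the 4 vertex sets {f,j,k}, {g}, {i}, {a,b,c,d} are disjoint, each induces a connected subgraph, and every pair is joined by at least one edge of G. Contracting each set to a single vertex therefore yields K_{4} as a minor, and since treewidth is minor-monotone, tw(G) ≥ tw(K_{4}) = 3. Combining the bounds, tw(G) = 3.

Treewidth 3.
Bags: B1 = {f, g, j, k}  B2 = {f, g, i, k}  B3 = {a, g, i, k}  B4 = {a, c, g, i}  B5 = {a, b, c, i}  B6 = {a, b, c, d}  B7 = {b, c, d, l}  B8 = {b, d, e, l}  B9 = {d, e, h, l}
Tree: B1–B2, B2–B3, B3–B4, B4–B5, B5–B6, B6–B7, B7–B8, B8–B9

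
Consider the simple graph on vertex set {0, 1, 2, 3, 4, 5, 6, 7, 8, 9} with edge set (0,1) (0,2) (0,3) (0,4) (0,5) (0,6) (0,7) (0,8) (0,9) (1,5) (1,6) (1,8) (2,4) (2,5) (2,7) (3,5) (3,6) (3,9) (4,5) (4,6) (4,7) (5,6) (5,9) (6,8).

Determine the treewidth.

A width-3 tree decomposition is:
Bags: B1 = {0, 4, 5, 6}  B2 = {0, 3, 5, 6}  B3 = {0, 1, 5, 6}  B4 = {0, 3, 5, 9}  B5 = {0, 2, 4, 5}  B6 = {0, 1, 6, 8}  B7 = {0, 2, 4, 7}
Tree: B1–B2, B2–B3, B2–B4, B1–B5, B3–B6, B5–B7
Every bag has size at most 4, so the width is 4 − 1 = 3 and tw(G) ≤ 3. For the lower bound, the 4 vertices {0, 1, 6, 8} are pairwise adjacent, and any tree decomposition puts a clique entirely inside one bag — forcing width ≥ 3. Hence tw(G) = 3 exactly.

3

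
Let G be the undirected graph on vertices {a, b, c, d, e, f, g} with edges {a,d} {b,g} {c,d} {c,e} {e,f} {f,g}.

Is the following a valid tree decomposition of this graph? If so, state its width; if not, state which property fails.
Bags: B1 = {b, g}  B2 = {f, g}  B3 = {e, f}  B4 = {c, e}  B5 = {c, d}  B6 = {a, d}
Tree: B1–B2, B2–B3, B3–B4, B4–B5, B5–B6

Vertex coverage: the bags together contain {a, b, c, d, e, f, g}, the full vertex set. Edge coverage: each edge of G has both endpoints in at least one bag. Running intersection: for every vertex, the bags containing it form a connected subtree. All three properties hold, so this is a valid tree decomposition of width max|bag| − 1 = 1, and hence tw(G) ≤ 1.

Yes; width 1.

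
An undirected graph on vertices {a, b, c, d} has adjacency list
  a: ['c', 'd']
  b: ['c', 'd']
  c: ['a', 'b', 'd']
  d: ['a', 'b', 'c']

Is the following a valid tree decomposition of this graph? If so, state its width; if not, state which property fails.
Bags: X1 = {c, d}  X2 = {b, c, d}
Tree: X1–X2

No — vertex a appears in no bag.

A tree decomposition must satisfy three properties: every vertex lies in some bag; for every edge, both endpoints lie together in some bag; and for every vertex, the bags containing it form a connected subtree. Here vertex a appears in no bag, so the decomposition is invalid.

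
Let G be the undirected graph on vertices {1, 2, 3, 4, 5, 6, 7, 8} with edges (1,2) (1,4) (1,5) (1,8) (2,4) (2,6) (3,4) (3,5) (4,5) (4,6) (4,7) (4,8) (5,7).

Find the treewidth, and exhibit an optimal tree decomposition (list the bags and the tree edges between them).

Treewidth 2.
One such decomposition:
Bags: B1 = {1, 4, 5}  B2 = {1, 4, 8}  B3 = {1, 2, 4}  B4 = {2, 4, 6}  B5 = {4, 5, 7}  B6 = {3, 4, 5}
Tree: B1–B2, B1–B3, B3–B4, B1–B5, B5–B6

Each bag holds 3 vertices, so the decomposition has width 2, which upper-bounds the treewidth. Conversely, {1, 4, 8} is a clique of size 3, and the vertices of any clique must share a bag in every tree decomposition; so some bag has ≥ 3 vertices and tw(G) ≥ 2. Combining the bounds, tw(G) = 2.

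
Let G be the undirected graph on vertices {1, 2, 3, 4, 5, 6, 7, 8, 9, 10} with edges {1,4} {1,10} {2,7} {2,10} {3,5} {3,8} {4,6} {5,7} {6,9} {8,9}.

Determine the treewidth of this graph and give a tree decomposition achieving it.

Treewidth 2.
Bags: B1 = {6, 8, 9}  B2 = {3, 6, 8}  B3 = {3, 5, 6}  B4 = {5, 6, 7}  B5 = {2, 6, 7}  B6 = {2, 6, 10}  B7 = {1, 6, 10}  B8 = {1, 4, 6}
Tree: B1–B2, B2–B3, B3–B4, B4–B5, B5–B6, B6–B7, B7–B8

Every bag has size at most 3, so the width is 3 − 1 = 2 and tw(G) ≤ 2. For the lower bound, G contains the cycle 6–9–8–3–5–7–2–10–1–4–6, so G is not a forest; only forests have treewidth ≤ 1, hence tw(G) ≥ 2. Combining the bounds, tw(G) = 2.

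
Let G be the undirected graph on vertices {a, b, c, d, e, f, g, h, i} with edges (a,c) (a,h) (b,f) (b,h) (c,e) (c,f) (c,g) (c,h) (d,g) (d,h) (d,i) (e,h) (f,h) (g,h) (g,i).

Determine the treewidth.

A width-2 tree decomposition is:
Bags: B1 = {c, g, h}  B2 = {d, g, h}  B3 = {a, c, h}  B4 = {c, f, h}  B5 = {d, g, i}  B6 = {c, e, h}  B7 = {b, f, h}
Tree: B1–B2, B1–B3, B1–B4, B2–B5, B4–B6, B4–B7
Every bag has size at most 3, so the width is 3 − 1 = 2 and tw(G) ≤ 2. For the lower bound, the 3 vertices {d, g, h} are pairwise adjacent, and any tree decomposition puts a clique entirely inside one bag — forcing width ≥ 2. Therefore the treewidth is 2.

2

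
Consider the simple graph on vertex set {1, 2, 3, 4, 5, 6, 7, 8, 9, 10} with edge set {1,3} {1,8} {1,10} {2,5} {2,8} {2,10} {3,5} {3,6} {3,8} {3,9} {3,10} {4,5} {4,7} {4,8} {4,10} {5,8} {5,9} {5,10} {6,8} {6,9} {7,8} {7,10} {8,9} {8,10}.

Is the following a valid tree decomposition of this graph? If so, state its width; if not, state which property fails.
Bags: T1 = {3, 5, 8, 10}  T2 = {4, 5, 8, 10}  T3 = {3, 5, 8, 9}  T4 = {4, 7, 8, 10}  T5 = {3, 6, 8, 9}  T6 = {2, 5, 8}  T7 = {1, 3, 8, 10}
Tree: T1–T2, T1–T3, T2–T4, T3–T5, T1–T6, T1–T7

A tree decomposition must satisfy three properties: every vertex lies in some bag; for every edge, both endpoints lie together in some bag; and for every vertex, the bags containing it form a connected subtree. Here edge (10,2) lies in no bag, so the decomposition is invalid.

No — edge (10,2) lies in no bag.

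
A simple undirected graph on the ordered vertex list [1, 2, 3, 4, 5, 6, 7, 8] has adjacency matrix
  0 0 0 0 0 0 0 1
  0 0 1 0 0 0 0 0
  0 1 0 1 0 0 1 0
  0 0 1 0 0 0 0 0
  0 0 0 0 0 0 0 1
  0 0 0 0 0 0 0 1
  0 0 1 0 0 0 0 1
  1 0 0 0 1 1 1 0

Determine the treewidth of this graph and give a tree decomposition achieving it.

Every bag has size at most 2, so the width is 2 − 1 = 1 and tw(G) ≤ 1. Any graph with an edge has treewidth ≥ 1, and G has the edge 3–7. Therefore the treewidth is 1.

Treewidth 1.
One optimal decomposition is:
Bags: B1 = {3, 7}  B2 = {7, 8}  B3 = {5, 8}  B4 = {1, 8}  B5 = {3, 4}  B6 = {2, 3}  B7 = {6, 8}
Tree: B1–B2, B2–B3, B2–B4, B1–B5, B5–B6, B4–B7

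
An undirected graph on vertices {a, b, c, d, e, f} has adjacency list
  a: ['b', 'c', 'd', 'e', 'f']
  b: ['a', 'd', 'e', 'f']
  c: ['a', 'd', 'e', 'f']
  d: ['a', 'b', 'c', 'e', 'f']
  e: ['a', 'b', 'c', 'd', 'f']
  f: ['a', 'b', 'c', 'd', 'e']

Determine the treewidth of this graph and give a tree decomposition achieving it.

Each bag holds 5 vertices, so the decomposition has width 4, which upper-bounds the treewidth. On the other hand G contains the 5-clique {a, c, d, e, f}. A clique must lie in a single bag of any decomposition, so no decomposition can have width below 4. Hence tw(G) = 4 exactly.

Treewidth 4.
Bags: B1 = {a, c, d, e, f}  B2 = {a, b, d, e, f}
Tree: B1–B2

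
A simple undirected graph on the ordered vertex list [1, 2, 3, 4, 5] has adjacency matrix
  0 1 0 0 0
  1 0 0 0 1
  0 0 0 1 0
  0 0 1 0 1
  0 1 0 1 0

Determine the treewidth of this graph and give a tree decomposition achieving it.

Each bag holds 2 vertices, so the decomposition has width 1, which upper-bounds the treewidth. Any graph with an edge has treewidth ≥ 1, and G has the edge 1–2. Therefore the treewidth is 1.

Treewidth 1.
One such decomposition:
Bags: B1 = {1, 2}  B2 = {2, 5}  B3 = {4, 5}  B4 = {3, 4}
Tree: B1–B2, B2–B3, B3–B4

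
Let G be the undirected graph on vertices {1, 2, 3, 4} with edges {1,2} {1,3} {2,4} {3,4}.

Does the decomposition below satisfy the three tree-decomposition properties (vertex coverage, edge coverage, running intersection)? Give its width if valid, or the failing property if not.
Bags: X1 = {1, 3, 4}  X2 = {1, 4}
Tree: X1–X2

A tree decomposition must satisfy three properties: every vertex lies in some bag; for every edge, both endpoints lie together in some bag; and for every vertex, the bags containing it form a connected subtree. Here vertex 2 appears in no bag, so the decomposition is invalid.

No — vertex 2 appears in no bag.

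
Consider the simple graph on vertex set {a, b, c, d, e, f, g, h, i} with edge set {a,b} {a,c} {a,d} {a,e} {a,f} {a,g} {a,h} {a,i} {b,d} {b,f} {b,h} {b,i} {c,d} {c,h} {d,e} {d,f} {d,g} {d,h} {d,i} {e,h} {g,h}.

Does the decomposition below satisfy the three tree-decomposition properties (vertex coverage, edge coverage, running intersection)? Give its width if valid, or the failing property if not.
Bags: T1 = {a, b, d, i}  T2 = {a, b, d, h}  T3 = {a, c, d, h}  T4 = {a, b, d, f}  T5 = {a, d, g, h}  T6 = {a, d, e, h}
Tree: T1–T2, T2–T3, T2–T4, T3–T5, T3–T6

Yes; width 3.

Every vertex of G appears in some bag (union = {a, b, c, d, e, f, g, h, i}); every edge is covered by a bag; and for each vertex v the set of bags containing v is connected in the bag tree. The decomposition is therefore valid. The largest bag has 4 vertices, so the width is 3.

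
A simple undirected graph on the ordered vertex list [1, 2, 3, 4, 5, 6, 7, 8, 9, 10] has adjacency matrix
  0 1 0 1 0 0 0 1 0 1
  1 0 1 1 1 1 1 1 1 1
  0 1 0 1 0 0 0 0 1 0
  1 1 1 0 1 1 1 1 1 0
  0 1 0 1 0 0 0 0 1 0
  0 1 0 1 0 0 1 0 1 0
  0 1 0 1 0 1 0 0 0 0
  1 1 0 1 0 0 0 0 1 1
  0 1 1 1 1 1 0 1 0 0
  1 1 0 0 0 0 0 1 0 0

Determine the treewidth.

3

A width-3 tree decomposition is:
Bags: B1 = {1, 2, 4, 8}  B2 = {2, 4, 8, 9}  B3 = {2, 3, 4, 9}  B4 = {2, 4, 6, 9}  B5 = {1, 2, 8, 10}  B6 = {2, 4, 6, 7}  B7 = {2, 4, 5, 9}
Tree: B1–B2, B2–B3, B2–B4, B1–B5, B4–B6, B2–B7
Every bag has size at most 4, so the width is 4 − 1 = 3 and tw(G) ≤ 3. On the other hand G contains the 4-clique {1, 2, 8, 10}. A clique must lie in a single bag of any decomposition, so no decomposition can have width below 3. Therefore the treewidth is 3.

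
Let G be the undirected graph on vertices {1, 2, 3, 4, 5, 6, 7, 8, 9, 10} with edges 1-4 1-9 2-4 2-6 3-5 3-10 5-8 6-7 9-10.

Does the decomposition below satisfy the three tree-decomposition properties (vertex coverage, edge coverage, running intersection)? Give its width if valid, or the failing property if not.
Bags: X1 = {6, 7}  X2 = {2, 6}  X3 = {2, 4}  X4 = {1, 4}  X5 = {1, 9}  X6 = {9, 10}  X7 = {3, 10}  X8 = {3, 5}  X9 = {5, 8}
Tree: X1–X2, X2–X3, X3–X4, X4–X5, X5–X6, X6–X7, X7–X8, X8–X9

Yes; width 1.

Vertex coverage: the bags together contain {1, 2, 3, 4, 5, 6, 7, 8, 9, 10}, the full vertex set. Edge coverage: each edge of G has both endpoints in at least one bag. Running intersection: for every vertex, the bags containing it form a connected subtree. All three properties hold, so this is a valid tree decomposition of width max|bag| − 1 = 1, and hence tw(G) ≤ 1.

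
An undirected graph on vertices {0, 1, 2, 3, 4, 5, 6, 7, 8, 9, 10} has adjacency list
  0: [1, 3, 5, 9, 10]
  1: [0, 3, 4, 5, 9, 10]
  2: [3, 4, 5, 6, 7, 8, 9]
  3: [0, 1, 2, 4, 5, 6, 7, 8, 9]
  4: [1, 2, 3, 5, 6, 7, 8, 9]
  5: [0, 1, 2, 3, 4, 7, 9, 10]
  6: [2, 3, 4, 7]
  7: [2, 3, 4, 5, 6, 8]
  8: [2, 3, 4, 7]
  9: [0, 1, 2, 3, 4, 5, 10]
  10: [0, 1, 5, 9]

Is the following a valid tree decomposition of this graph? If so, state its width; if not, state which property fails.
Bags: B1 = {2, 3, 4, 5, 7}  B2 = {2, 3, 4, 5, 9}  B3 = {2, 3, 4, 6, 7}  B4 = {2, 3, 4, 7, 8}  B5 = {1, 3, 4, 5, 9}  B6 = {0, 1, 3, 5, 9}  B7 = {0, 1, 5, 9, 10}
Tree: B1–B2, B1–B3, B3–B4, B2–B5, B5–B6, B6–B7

Vertex coverage: the bags together contain {0, 1, 2, 3, 4, 5, 6, 7, 8, 9, 10}, the full vertex set. Edge coverage: each edge of G has both endpoints in at least one bag. Running intersection: for every vertex, the bags containing it form a connected subtree. All three properties hold, so this is a valid tree decomposition of width max|bag| − 1 = 4, and hence tw(G) ≤ 4.

Yes; width 4.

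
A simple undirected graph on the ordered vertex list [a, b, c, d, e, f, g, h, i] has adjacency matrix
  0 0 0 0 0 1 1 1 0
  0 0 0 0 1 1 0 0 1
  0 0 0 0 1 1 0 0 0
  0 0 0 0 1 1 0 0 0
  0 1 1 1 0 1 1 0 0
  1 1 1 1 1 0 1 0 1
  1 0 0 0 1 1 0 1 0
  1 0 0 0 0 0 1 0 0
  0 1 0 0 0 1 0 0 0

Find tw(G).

A width-2 tree decomposition is:
Bags: B1 = {e, f, g}  B2 = {b, e, f}  B3 = {a, f, g}  B4 = {b, f, i}  B5 = {a, g, h}  B6 = {d, e, f}  B7 = {c, e, f}
Tree: B1–B2, B1–B3, B2–B4, B3–B5, B2–B6, B2–B7
Each bag holds 3 vertices, so the decomposition has width 2, which upper-bounds the treewidth. For the lower bound, the 3 vertices {a, g, h} are pairwise adjacent, and any tree decomposition puts a clique entirely inside one bag — forcing width ≥ 2. The upper and lower bounds meet at 2, so that is the treewidth.

2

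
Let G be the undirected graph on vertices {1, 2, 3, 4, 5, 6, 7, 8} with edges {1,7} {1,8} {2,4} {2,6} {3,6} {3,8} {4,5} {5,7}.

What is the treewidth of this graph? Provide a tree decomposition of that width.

Each bag holds 3 vertices, so the decomposition has width 2, which upper-bounds the treewidth. The edges 8–1–7–5–4–2–6–3–8 form a cycle, so G is not a tree and its treewidth is at least 2. Hence tw(G) = 2 exactly.

Treewidth 2.
One such decomposition:
Bags: B1 = {1, 7, 8}  B2 = {5, 7, 8}  B3 = {4, 5, 8}  B4 = {2, 4, 8}  B5 = {2, 6, 8}  B6 = {3, 6, 8}
Tree: B1–B2, B2–B3, B3–B4, B4–B5, B5–B6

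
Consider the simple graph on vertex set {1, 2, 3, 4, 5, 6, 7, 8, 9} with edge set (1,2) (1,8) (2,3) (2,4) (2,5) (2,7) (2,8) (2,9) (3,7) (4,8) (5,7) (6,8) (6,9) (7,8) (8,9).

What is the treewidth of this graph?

A width-2 tree decomposition is:
Bags: B1 = {2, 7, 8}  B2 = {2, 3, 7}  B3 = {2, 4, 8}  B4 = {2, 8, 9}  B5 = {1, 2, 8}  B6 = {6, 8, 9}  B7 = {2, 5, 7}
Tree: B1–B2, B1–B3, B1–B4, B4–B5, B4–B6, B1–B7
The largest bag has 3 vertices, giving width 2; this decomposition certifies tw(G) ≤ 2. On the other hand G contains the 3-clique {1, 2, 8}. A clique must lie in a single bag of any decomposition, so no decomposition can have width below 2. Therefore the treewidth is 2.

2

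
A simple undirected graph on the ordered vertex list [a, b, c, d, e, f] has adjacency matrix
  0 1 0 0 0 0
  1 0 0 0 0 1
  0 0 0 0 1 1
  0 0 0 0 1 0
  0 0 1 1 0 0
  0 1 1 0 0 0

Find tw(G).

A width-1 tree decomposition is:
Bags: B1 = {d, e}  B2 = {c, e}  B3 = {c, f}  B4 = {b, f}  B5 = {a, b}
Tree: B1–B2, B2–B3, B3–B4, B4–B5
Every bag has size at most 2, so the width is 2 − 1 = 1 and tw(G) ≤ 1. Any graph with an edge has treewidth ≥ 1, and G has the edge d–e. Therefore the treewidth is 1.

1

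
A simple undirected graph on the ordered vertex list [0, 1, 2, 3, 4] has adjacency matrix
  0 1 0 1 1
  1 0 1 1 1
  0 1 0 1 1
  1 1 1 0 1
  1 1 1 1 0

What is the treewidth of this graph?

3

A width-3 tree decomposition is:
Bags: B1 = {1, 2, 3, 4}  B2 = {0, 1, 3, 4}
Tree: B1–B2
Every bag has size at most 4, so the width is 4 − 1 = 3 and tw(G) ≤ 3. Conversely, {0, 1, 3, 4} is a clique of size 4, and the vertices of any clique must share a bag in every tree decomposition; so some bag has ≥ 4 vertices and tw(G) ≥ 3. Therefore the treewidth is 3.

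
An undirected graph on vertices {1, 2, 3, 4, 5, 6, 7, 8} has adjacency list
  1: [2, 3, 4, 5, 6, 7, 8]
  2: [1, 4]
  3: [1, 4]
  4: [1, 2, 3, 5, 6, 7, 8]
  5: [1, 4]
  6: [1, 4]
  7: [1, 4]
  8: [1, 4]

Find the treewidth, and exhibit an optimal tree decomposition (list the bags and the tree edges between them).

The largest bag has 3 vertices, giving width 2; this decomposition certifies tw(G) ≤ 2. For the lower bound, the 3 vertices {1, 2, 4} are pairwise adjacent, and any tree decomposition puts a clique entirely inside one bag — forcing width ≥ 2. The upper and lower bounds meet at 2, so that is the treewidth.

Treewidth 2.
One such decomposition:
Bags: B1 = {1, 2, 4}  B2 = {1, 3, 4}  B3 = {1, 4, 6}  B4 = {1, 4, 8}  B5 = {1, 4, 7}  B6 = {1, 4, 5}
Tree: B1–B2, B2–B3, B2–B4, B1–B5, B3–B6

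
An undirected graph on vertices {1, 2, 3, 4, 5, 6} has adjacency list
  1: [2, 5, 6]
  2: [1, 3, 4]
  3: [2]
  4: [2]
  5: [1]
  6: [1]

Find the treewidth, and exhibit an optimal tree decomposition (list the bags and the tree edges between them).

Treewidth 1.
One optimal decomposition is:
Bags: B1 = {1, 5}  B2 = {1, 6}  B3 = {1, 2}  B4 = {2, 3}  B5 = {2, 4}
Tree: B1–B2, B1–B3, B3–B4, B4–B5

Every bag has size at most 2, so the width is 2 − 1 = 1 and tw(G) ≤ 1. Since G has at least one edge (e.g. 5–1), it is not an edgeless graph, so tw(G) ≥ 1. Hence tw(G) = 1 exactly.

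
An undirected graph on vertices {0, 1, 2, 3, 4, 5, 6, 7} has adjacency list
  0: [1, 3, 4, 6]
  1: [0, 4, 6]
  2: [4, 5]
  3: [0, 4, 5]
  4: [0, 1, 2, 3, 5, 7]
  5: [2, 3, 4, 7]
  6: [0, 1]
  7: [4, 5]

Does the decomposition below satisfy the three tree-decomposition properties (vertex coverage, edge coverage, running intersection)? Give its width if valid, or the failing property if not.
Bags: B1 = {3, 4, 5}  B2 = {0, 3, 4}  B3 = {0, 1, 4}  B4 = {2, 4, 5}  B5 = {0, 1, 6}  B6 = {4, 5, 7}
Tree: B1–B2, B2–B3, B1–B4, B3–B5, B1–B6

Vertex coverage: the bags together contain {0, 1, 2, 3, 4, 5, 6, 7}, the full vertex set. Edge coverage: each edge of G has both endpoints in at least one bag. Running intersection: for every vertex, the bags containing it form a connected subtree. All three properties hold, so this is a valid tree decomposition of width max|bag| − 1 = 2, and hence tw(G) ≤ 2.

Yes; width 2.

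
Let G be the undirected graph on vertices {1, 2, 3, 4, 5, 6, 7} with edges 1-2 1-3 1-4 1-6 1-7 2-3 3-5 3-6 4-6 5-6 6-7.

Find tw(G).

2

A width-2 tree decomposition is:
Bags: B1 = {1, 2, 3}  B2 = {1, 3, 6}  B3 = {3, 5, 6}  B4 = {1, 6, 7}  B5 = {1, 4, 6}
Tree: B1–B2, B2–B3, B2–B4, B4–B5
Every bag has size at most 3, so the width is 3 − 1 = 2 and tw(G) ≤ 2. On the other hand G contains the 3-clique {1, 2, 3}. A clique must lie in a single bag of any decomposition, so no decomposition can have width below 2. Therefore the treewidth is 2.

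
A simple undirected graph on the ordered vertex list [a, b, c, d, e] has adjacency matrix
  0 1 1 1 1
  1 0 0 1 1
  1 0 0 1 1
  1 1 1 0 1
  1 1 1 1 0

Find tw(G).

3

A width-3 tree decomposition is:
Bags: B1 = {a, c, d, e}  B2 = {a, b, d, e}
Tree: B1–B2
Each bag holds 4 vertices, so the decomposition has width 3, which upper-bounds the treewidth. For the lower bound, the 4 vertices {a, c, d, e} are pairwise adjacent, and any tree decomposition puts a clique entirely inside one bag — forcing width ≥ 3. Hence tw(G) = 3 exactly.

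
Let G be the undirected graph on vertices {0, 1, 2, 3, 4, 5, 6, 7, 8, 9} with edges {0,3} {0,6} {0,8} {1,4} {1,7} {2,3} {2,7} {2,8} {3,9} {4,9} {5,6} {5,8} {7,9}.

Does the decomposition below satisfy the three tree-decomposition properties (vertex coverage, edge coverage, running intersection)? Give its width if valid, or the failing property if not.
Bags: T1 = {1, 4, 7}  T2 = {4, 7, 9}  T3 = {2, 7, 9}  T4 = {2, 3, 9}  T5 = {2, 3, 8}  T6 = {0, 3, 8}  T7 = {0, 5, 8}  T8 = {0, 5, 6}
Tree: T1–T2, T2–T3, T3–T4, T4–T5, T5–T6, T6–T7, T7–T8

Yes; width 2.

Checking the three conditions: (i) the bags cover all of {0, 1, 2, 3, 4, 5, 6, 7, 8, 9}; (ii) for each edge, some bag contains both endpoints; (iii) the bags containing any fixed vertex form a subtree. All hold, so the decomposition is valid with width 3 − 1 = 2.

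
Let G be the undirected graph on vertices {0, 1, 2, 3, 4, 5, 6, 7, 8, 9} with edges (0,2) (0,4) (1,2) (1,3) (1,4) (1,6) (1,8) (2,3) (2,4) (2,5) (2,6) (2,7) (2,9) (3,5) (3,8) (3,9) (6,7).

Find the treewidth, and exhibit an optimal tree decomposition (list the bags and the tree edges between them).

Treewidth 2.
One optimal decomposition is:
Bags: B1 = {1, 2, 3}  B2 = {1, 3, 8}  B3 = {1, 2, 6}  B4 = {1, 2, 4}  B5 = {2, 3, 5}  B6 = {0, 2, 4}  B7 = {2, 3, 9}  B8 = {2, 6, 7}
Tree: B1–B2, B1–B3, B3–B4, B1–B5, B4–B6, B1–B7, B3–B8

Every bag has size at most 3, so the width is 3 − 1 = 2 and tw(G) ≤ 2. Conversely, {1, 3, 8} is a clique of size 3, and the vertices of any clique must share a bag in every tree decomposition; so some bag has ≥ 3 vertices and tw(G) ≥ 2. Combining the bounds, tw(G) = 2.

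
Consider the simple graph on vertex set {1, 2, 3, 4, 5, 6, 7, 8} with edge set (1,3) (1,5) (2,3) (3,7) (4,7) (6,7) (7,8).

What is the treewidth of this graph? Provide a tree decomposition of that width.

Treewidth 1.
Bags: B1 = {3, 7}  B2 = {4, 7}  B3 = {7, 8}  B4 = {6, 7}  B5 = {1, 3}  B6 = {1, 5}  B7 = {2, 3}
Tree: B1–B2, B1–B3, B2–B4, B1–B5, B5–B6, B5–B7

The largest bag has 2 vertices, giving width 1; this decomposition certifies tw(G) ≤ 1. G has an edge, so its treewidth is at least 1. The upper and lower bounds meet at 1, so that is the treewidth.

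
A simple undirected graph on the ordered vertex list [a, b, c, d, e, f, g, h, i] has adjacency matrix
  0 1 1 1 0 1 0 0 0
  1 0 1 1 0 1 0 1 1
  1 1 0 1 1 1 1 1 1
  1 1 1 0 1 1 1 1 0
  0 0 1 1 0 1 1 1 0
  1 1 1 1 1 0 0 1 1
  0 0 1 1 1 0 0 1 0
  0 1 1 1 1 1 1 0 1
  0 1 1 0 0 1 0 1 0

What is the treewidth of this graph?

4

A width-4 tree decomposition is:
Bags: B1 = {c, d, e, f, h}  B2 = {c, d, e, g, h}  B3 = {b, c, d, f, h}  B4 = {b, c, f, h, i}  B5 = {a, b, c, d, f}
Tree: B1–B2, B1–B3, B3–B4, B3–B5
The largest bag has 5 vertices, giving width 4; this decomposition certifies tw(G) ≤ 4. For the lower bound, the 5 vertices {c, d, e, g, h} are pairwise adjacent, and any tree decomposition puts a clique entirely inside one bag — forcing width ≥ 4. Combining the bounds, tw(G) = 4.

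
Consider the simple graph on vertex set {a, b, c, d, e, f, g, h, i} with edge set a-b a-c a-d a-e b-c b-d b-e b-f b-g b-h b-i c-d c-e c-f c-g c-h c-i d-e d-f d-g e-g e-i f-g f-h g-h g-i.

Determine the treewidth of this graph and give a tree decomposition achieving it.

Treewidth 4.
One such decomposition:
Bags: B1 = {b, c, d, f, g}  B2 = {b, c, f, g, h}  B3 = {b, c, d, e, g}  B4 = {a, b, c, d, e}  B5 = {b, c, e, g, i}
Tree: B1–B2, B1–B3, B3–B4, B3–B5

The largest bag has 5 vertices, giving width 4; this decomposition certifies tw(G) ≤ 4. For the lower bound, the 5 vertices {b, c, d, e, g} are pairwise adjacent, and any tree decomposition puts a clique entirely inside one bag — forcing width ≥ 4. Therefore the treewidth is 4.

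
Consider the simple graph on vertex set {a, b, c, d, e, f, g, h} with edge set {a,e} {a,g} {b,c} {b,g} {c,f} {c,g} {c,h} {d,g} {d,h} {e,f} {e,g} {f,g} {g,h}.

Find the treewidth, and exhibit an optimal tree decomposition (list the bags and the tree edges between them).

Treewidth 2.
One optimal decomposition is:
Bags: B1 = {e, f, g}  B2 = {c, f, g}  B3 = {c, g, h}  B4 = {a, e, g}  B5 = {b, c, g}  B6 = {d, g, h}
Tree: B1–B2, B2–B3, B1–B4, B3–B5, B3–B6

The largest bag has 3 vertices, giving width 2; this decomposition certifies tw(G) ≤ 2. On the other hand G contains the 3-clique {d, g, h}. A clique must lie in a single bag of any decomposition, so no decomposition can have width below 2. The upper and lower bounds meet at 2, so that is the treewidth.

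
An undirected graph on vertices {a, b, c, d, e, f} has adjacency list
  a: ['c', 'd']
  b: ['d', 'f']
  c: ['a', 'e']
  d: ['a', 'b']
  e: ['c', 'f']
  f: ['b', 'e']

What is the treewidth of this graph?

A width-2 tree decomposition is:
Bags: B1 = {b, d, f}  B2 = {d, e, f}  B3 = {c, d, e}  B4 = {a, c, d}
Tree: B1–B2, B2–B3, B3–B4
Each bag holds 3 vertices, so the decomposition has width 2, which upper-bounds the treewidth. The edges d–b–f–e–c–a–d form a cycle, so G is not a tree and its treewidth is at least 2. The upper and lower bounds meet at 2, so that is the treewidth.

2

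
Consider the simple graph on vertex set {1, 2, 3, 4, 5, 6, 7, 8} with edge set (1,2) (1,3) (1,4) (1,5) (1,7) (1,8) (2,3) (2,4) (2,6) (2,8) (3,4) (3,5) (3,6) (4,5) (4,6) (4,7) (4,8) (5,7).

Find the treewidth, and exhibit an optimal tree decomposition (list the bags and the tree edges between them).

Treewidth 3.
One such decomposition:
Bags: B1 = {1, 2, 3, 4}  B2 = {1, 3, 4, 5}  B3 = {1, 2, 4, 8}  B4 = {2, 3, 4, 6}  B5 = {1, 4, 5, 7}
Tree: B1–B2, B1–B3, B1–B4, B2–B5

Each bag holds 4 vertices, so the decomposition has width 3, which upper-bounds the treewidth. On the other hand G contains the 4-clique {1, 2, 4, 8}. A clique must lie in a single bag of any decomposition, so no decomposition can have width below 3. The upper and lower bounds meet at 3, so that is the treewidth.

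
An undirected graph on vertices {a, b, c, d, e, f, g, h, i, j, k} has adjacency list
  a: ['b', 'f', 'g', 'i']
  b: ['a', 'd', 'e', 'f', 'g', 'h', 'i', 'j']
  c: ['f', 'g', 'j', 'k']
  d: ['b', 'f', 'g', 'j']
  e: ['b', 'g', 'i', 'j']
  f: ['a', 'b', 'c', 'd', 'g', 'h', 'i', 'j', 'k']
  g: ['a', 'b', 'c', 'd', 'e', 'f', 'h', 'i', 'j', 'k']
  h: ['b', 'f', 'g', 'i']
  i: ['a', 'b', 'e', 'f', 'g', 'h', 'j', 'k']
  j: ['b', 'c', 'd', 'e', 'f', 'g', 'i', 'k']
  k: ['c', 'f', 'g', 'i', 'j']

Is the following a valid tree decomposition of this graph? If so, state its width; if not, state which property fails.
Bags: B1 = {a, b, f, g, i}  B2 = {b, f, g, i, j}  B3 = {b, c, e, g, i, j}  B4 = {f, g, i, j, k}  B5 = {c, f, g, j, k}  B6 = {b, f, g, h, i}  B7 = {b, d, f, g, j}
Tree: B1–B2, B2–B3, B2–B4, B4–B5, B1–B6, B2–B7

A tree decomposition must satisfy three properties: every vertex lies in some bag; for every edge, both endpoints lie together in some bag; and for every vertex, the bags containing it form a connected subtree. Here bags containing vertex c are not connected in the tree, so the decomposition is invalid.

No — bags containing vertex c are not connected in the tree.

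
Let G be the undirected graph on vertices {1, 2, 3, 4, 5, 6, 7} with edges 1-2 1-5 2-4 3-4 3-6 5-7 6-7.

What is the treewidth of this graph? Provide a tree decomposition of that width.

Treewidth 2.
One optimal decomposition is:
Bags: B1 = {3, 6, 7}  B2 = {3, 5, 7}  B3 = {1, 3, 5}  B4 = {1, 2, 3}  B5 = {2, 3, 4}
Tree: B1–B2, B2–B3, B3–B4, B4–B5

Every bag has size at most 3, so the width is 3 − 1 = 2 and tw(G) ≤ 2. Since 3–6–7–5–1–2–4–3 is a cycle in G, G is not acyclic. Forests are exactly the graphs of treewidth ≤ 1, so tw(G) ≥ 2. The upper and lower bounds meet at 2, so that is the treewidth.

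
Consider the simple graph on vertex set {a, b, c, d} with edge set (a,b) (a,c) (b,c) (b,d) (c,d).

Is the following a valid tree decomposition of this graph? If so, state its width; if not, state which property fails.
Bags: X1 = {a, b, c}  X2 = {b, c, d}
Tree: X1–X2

Checking the three conditions: (i) the bags cover all of {a, b, c, d}; (ii) for each edge, some bag contains both endpoints; (iii) the bags containing any fixed vertex form a subtree. All hold, so the decomposition is valid with width 3 − 1 = 2.

Yes; width 2.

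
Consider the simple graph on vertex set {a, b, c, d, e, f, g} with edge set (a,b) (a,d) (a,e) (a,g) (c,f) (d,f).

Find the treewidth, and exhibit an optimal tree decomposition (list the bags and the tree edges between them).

Treewidth 1.
Bags: B1 = {d, f}  B2 = {a, d}  B3 = {a, b}  B4 = {a, e}  B5 = {c, f}  B6 = {a, g}
Tree: B1–B2, B2–B3, B3–B4, B1–B5, B3–B6

The largest bag has 2 vertices, giving width 1; this decomposition certifies tw(G) ≤ 1. Any graph with an edge has treewidth ≥ 1, and G has the edge d–f. Therefore the treewidth is 1.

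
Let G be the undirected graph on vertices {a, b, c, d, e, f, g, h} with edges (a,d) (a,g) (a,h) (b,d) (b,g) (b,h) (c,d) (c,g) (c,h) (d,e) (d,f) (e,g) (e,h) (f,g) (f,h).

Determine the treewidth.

A width-3 tree decomposition is:
Bags: B1 = {c, d, g, h}  B2 = {d, f, g, h}  B3 = {a, d, g, h}  B4 = {d, e, g, h}  B5 = {b, d, g, h}
Tree: B1–B2, B2–B3, B3–B4, B4–B5
Every bag has size at most 4, so the width is 4 − 1 = 3 and tw(G) ≤ 3. For the lower bound: the 4 vertex sets {c,g}, {f,h}, {d}, {a} are disjoint, each induces a connected subgraph, and every pair is joined by at least one edge of G. Contracting each set to a single vertex therefore yields K_{4} as a minor, and since treewidth is minor-monotone, tw(G) ≥ tw(K_{4}) = 3. Hence tw(G) = 3 exactly.

3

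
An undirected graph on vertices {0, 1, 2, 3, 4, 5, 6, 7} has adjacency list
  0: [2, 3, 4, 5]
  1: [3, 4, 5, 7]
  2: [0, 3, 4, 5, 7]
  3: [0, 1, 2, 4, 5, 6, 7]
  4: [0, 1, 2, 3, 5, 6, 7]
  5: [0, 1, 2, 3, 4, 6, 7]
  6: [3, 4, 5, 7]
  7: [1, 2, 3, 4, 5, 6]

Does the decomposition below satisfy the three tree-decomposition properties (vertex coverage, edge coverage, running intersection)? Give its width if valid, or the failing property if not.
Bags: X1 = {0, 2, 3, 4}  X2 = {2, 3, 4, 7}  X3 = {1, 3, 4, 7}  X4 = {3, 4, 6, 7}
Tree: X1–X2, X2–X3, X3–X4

A tree decomposition must satisfy three properties: every vertex lies in some bag; for every edge, both endpoints lie together in some bag; and for every vertex, the bags containing it form a connected subtree. Here vertex 5 appears in no bag, so the decomposition is invalid.

No — vertex 5 appears in no bag.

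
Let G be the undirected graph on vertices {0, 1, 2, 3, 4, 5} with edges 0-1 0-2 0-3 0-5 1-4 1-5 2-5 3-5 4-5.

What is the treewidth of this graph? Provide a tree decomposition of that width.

Each bag holds 3 vertices, so the decomposition has width 2, which upper-bounds the treewidth. On the other hand G contains the 3-clique {0, 1, 5}. A clique must lie in a single bag of any decomposition, so no decomposition can have width below 2. Therefore the treewidth is 2.

Treewidth 2.
Bags: B1 = {1, 4, 5}  B2 = {0, 1, 5}  B3 = {0, 3, 5}  B4 = {0, 2, 5}
Tree: B1–B2, B2–B3, B3–B4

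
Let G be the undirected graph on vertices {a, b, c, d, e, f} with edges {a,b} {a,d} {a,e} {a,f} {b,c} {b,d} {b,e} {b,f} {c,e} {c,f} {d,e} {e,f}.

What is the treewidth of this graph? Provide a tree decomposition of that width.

Treewidth 3.
One optimal decomposition is:
Bags: B1 = {b, c, e, f}  B2 = {a, b, e, f}  B3 = {a, b, d, e}
Tree: B1–B2, B2–B3

Each bag holds 4 vertices, so the decomposition has width 3, which upper-bounds the treewidth. Conversely, {a, b, d, e} is a clique of size 4, and the vertices of any clique must share a bag in every tree decomposition; so some bag has ≥ 4 vertices and tw(G) ≥ 3. Therefore the treewidth is 3.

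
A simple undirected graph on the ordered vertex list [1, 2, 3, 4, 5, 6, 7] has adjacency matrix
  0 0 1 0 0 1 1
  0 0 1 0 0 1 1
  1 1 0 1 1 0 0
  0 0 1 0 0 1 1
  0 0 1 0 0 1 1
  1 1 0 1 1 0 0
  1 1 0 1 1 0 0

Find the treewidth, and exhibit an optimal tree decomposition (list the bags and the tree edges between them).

Each bag holds 4 vertices, so the decomposition has width 3, which upper-bounds the treewidth. For the lower bound: the 4 vertex sets {4,7}, {5,6}, {3}, {2} are disjoint, each induces a connected subgraph, and every pair is joined by at least one edge of G. Contracting each set to a single vertex therefore yields K_{4} as a minor, and since treewidth is minor-monotone, tw(G) ≥ tw(K_{4}) = 3. The upper and lower bounds meet at 3, so that is the treewidth.

Treewidth 3.
One optimal decomposition is:
Bags: B1 = {3, 4, 6, 7}  B2 = {3, 5, 6, 7}  B3 = {2, 3, 6, 7}  B4 = {1, 3, 6, 7}
Tree: B1–B2, B2–B3, B3–B4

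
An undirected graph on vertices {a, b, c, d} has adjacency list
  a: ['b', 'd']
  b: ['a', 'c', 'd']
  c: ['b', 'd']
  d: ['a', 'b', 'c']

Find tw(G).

A width-2 tree decomposition is:
Bags: B1 = {b, c, d}  B2 = {a, b, d}
Tree: B1–B2
Every bag has size at most 3, so the width is 3 − 1 = 2 and tw(G) ≤ 2. For the lower bound, the 3 vertices {b, c, d} are pairwise adjacent, and any tree decomposition puts a clique entirely inside one bag — forcing width ≥ 2. Combining the bounds, tw(G) = 2.

2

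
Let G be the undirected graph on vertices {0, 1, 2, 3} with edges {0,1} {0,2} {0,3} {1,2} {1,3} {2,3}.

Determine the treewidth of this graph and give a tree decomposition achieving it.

Treewidth 3.
One optimal decomposition is:
Bags: B1 = {0, 1, 2, 3}
Tree: (single bag)

With just one bag of size 4, the width is 4 − 1 = 3, so tw(G) ≤ 3. Conversely, {0, 1, 2, 3} is a clique of size 4, and the vertices of any clique must share a bag in every tree decomposition; so some bag has ≥ 4 vertices and tw(G) ≥ 3. Hence tw(G) = 3 exactly.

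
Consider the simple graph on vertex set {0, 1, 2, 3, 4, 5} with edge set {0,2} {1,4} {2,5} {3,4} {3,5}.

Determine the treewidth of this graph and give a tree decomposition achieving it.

Treewidth 1.
One optimal decomposition is:
Bags: B1 = {1, 4}  B2 = {3, 4}  B3 = {3, 5}  B4 = {2, 5}  B5 = {0, 2}
Tree: B1–B2, B2–B3, B3–B4, B4–B5

Every bag has size at most 2, so the width is 2 − 1 = 1 and tw(G) ≤ 1. Any graph with an edge has treewidth ≥ 1, and G has the edge 1–4. The upper and lower bounds meet at 1, so that is the treewidth.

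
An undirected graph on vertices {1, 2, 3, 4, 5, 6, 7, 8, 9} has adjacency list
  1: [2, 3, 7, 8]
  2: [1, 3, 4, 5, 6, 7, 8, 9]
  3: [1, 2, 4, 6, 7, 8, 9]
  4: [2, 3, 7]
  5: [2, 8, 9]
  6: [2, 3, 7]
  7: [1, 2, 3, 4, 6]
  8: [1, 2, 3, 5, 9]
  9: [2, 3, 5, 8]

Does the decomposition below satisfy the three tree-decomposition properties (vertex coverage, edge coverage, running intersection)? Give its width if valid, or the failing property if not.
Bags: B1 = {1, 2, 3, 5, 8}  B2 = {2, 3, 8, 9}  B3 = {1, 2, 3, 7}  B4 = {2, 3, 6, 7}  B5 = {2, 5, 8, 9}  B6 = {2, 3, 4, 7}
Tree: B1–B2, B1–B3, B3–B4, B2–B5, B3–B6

A tree decomposition must satisfy three properties: every vertex lies in some bag; for every edge, both endpoints lie together in some bag; and for every vertex, the bags containing it form a connected subtree. Here bags containing vertex 5 are not connected in the tree, so the decomposition is invalid.

No — bags containing vertex 5 are not connected in the tree.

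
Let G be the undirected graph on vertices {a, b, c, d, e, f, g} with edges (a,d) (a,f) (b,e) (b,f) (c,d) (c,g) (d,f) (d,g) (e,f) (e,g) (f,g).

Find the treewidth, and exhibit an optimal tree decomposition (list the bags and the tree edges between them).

Each bag holds 3 vertices, so the decomposition has width 2, which upper-bounds the treewidth. For the lower bound, the 3 vertices {c, d, g} are pairwise adjacent, and any tree decomposition puts a clique entirely inside one bag — forcing width ≥ 2. Hence tw(G) = 2 exactly.

Treewidth 2.
One optimal decomposition is:
Bags: B1 = {d, f, g}  B2 = {e, f, g}  B3 = {b, e, f}  B4 = {a, d, f}  B5 = {c, d, g}
Tree: B1–B2, B2–B3, B1–B4, B1–B5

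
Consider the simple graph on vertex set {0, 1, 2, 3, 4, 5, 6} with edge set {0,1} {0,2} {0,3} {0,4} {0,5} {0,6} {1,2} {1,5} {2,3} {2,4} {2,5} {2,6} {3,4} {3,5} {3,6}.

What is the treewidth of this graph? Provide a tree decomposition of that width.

The largest bag has 4 vertices, giving width 3; this decomposition certifies tw(G) ≤ 3. For the lower bound, the 4 vertices {0, 1, 2, 5} are pairwise adjacent, and any tree decomposition puts a clique entirely inside one bag — forcing width ≥ 3. Combining the bounds, tw(G) = 3.

Treewidth 3.
One optimal decomposition is:
Bags: B1 = {0, 2, 3, 5}  B2 = {0, 1, 2, 5}  B3 = {0, 2, 3, 4}  B4 = {0, 2, 3, 6}
Tree: B1–B2, B1–B3, B1–B4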